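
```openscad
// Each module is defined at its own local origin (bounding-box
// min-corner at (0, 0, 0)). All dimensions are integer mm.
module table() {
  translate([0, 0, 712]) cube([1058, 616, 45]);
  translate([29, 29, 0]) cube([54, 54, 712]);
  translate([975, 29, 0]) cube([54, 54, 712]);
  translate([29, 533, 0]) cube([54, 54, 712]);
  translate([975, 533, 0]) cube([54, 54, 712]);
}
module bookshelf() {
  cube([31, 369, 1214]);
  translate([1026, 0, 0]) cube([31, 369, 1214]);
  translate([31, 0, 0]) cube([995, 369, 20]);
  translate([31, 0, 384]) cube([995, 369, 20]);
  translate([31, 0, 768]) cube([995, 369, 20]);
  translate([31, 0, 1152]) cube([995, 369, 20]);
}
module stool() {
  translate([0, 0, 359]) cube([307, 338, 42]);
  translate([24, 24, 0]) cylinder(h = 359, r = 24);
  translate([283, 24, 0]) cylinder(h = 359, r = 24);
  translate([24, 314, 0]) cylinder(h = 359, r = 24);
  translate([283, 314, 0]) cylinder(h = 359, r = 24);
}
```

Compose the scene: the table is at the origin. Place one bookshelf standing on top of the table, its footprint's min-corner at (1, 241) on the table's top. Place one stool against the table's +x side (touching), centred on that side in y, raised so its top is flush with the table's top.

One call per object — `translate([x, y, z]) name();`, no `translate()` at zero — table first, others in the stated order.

table();
translate([1, 241, 757]) bookshelf();
translate([1058, 139, 356]) stool();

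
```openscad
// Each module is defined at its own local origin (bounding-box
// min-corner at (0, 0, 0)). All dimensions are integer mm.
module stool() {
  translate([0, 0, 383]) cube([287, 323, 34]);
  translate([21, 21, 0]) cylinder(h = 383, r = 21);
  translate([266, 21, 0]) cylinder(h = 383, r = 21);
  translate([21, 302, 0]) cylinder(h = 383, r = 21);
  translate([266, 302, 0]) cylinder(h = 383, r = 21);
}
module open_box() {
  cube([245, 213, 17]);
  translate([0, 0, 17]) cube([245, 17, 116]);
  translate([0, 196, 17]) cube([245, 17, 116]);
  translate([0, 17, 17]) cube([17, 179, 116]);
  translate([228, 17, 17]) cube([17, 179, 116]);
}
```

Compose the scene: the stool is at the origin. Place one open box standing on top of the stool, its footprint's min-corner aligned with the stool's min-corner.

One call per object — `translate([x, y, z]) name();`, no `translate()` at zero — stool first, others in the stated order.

stool();
translate([0, 0, 417]) open_box();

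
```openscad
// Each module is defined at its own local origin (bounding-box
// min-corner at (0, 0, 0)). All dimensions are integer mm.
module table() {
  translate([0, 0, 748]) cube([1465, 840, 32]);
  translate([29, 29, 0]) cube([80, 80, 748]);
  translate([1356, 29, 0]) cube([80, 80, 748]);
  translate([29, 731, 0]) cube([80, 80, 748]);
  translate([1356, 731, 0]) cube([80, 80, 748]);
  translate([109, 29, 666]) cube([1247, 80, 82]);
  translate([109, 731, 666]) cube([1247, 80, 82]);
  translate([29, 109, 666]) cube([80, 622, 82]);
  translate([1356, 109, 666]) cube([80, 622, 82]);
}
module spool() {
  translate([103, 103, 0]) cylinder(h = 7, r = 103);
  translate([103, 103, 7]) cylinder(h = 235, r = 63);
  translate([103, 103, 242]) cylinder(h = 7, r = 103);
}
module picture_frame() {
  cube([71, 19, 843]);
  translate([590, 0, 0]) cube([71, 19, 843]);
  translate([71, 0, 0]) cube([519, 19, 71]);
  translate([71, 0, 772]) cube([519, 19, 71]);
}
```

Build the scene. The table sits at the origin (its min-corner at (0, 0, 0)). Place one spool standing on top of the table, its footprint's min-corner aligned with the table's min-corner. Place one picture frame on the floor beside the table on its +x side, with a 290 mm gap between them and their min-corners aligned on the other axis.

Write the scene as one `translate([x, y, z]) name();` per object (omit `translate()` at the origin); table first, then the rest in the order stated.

table();
translate([0, 0, 780]) spool();
translate([1755, 0, 0]) picture_frame();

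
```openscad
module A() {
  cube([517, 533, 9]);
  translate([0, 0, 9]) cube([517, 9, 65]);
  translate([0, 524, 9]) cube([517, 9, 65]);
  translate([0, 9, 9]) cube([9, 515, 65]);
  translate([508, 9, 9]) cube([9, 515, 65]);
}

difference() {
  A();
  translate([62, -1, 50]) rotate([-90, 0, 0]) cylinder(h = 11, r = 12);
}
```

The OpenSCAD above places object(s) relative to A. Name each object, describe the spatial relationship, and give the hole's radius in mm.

A is an open box. The open box has a circular hole through its front wall. The hole's radius is 12 mm.

The subtracted cylinder has r = 12 mm.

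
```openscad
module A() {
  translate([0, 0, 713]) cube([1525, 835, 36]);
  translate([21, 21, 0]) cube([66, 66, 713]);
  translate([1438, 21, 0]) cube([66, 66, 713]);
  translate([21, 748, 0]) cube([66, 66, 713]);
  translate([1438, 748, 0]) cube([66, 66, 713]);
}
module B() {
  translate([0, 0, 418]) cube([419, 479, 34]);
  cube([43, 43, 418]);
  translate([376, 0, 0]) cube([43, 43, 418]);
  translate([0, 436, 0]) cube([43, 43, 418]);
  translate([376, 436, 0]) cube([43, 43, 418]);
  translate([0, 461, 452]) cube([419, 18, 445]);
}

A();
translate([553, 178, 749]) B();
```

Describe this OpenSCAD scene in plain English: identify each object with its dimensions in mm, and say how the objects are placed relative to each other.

A is a table: top 1525 mm (x) × 835 mm (y), 36 mm thick, upper face at z = 749 mm, on four 66×66 mm square legs, each inset 21 mm from the nearest pair of top edges, running from z = 0 to the bottom of the top.

B is a chair. The seat is a 419×479×34 mm slab with its top at z = 452 mm, on four 43×43 mm corner legs (flush with the seat edges, standing on z = 0). A flat backrest 18 mm thick, 445 mm tall, spans the full seat width and rises from the seat top along its +y edge, rear face flush with the rear of the seat.

The chair is on top of the table, centred.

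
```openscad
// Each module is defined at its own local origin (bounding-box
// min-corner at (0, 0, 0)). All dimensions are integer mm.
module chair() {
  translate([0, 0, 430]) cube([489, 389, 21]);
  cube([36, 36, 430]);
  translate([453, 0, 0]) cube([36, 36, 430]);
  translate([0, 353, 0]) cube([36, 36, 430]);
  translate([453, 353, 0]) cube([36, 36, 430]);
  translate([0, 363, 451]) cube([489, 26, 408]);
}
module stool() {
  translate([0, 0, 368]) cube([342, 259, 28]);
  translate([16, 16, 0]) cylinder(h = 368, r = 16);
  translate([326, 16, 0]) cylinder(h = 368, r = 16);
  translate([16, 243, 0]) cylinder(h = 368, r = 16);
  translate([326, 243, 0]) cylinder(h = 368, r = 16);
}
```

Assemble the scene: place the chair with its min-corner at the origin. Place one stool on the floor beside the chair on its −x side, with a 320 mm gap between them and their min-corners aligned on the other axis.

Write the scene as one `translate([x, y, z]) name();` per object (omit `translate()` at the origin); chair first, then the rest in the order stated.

chair();
translate([-662, 0, 0]) stool();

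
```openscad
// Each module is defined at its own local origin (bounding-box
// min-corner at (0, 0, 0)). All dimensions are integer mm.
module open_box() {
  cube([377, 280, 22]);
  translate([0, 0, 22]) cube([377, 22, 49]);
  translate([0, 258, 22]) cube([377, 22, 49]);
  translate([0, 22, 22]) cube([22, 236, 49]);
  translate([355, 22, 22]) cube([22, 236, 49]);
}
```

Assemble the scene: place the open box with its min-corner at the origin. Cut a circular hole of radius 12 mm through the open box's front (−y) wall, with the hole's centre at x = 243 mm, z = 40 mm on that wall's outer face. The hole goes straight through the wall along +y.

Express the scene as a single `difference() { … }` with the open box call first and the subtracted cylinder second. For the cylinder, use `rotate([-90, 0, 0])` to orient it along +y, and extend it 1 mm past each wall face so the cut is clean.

difference() {
  open_box();
  translate([243, -1, 40]) rotate([-90, 0, 0]) cylinder(h = 24, r = 12);
}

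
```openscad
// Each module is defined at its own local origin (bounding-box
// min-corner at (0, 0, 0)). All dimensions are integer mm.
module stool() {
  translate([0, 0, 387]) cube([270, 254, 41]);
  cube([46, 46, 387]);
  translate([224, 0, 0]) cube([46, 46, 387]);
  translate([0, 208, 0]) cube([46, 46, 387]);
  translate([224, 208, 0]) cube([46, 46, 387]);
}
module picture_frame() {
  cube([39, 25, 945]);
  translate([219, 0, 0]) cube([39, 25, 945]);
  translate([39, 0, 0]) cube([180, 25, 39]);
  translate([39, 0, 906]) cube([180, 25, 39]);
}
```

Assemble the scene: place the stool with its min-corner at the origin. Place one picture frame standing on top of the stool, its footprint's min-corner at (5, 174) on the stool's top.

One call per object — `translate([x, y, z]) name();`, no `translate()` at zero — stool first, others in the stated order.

stool();
translate([5, 174, 428]) picture_frame();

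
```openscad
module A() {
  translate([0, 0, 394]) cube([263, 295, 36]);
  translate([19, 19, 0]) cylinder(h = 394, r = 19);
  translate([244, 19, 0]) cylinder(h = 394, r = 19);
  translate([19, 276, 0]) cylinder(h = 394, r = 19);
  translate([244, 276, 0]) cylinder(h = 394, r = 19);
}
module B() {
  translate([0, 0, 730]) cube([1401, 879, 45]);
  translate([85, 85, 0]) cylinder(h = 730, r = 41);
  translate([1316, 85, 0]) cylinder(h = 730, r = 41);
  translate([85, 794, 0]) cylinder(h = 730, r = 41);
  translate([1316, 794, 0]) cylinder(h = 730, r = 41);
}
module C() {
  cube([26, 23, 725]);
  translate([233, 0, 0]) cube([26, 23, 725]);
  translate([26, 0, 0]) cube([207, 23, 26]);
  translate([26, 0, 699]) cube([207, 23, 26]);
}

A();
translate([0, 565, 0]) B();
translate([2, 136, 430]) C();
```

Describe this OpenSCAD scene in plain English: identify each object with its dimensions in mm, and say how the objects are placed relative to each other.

A is a four-legged stool. The seat is a 263×295×36 mm slab whose top surface is at z = 430 mm; four round legs, each 38 mm in diameter, run from the floor (z = 0) to the underside of the seat, each leg's axis is inset half a diameter from the nearest pair of seat edges (so the leg's bounding box is flush with the corner).

B is a rectangular dining table. The top is 1401×879×45 mm with its upper surface at z = 775 mm. It stands on four round legs of 82 mm diameter, each leg's bounding box inset 44 mm from the nearest pair of top edges, running from the floor to the underside of the top.

C is a picture frame with a 207×673 mm rectangular opening (x by z) and a uniform 26 mm border on every side. Frame depth is 23 mm along y. It is built from two vertical stiles running the full outside height and two horizontal rails spanning the gap between the stiles.

The table is on the floor beside the stool on its +y side. The picture frame is on top of the stool, centred.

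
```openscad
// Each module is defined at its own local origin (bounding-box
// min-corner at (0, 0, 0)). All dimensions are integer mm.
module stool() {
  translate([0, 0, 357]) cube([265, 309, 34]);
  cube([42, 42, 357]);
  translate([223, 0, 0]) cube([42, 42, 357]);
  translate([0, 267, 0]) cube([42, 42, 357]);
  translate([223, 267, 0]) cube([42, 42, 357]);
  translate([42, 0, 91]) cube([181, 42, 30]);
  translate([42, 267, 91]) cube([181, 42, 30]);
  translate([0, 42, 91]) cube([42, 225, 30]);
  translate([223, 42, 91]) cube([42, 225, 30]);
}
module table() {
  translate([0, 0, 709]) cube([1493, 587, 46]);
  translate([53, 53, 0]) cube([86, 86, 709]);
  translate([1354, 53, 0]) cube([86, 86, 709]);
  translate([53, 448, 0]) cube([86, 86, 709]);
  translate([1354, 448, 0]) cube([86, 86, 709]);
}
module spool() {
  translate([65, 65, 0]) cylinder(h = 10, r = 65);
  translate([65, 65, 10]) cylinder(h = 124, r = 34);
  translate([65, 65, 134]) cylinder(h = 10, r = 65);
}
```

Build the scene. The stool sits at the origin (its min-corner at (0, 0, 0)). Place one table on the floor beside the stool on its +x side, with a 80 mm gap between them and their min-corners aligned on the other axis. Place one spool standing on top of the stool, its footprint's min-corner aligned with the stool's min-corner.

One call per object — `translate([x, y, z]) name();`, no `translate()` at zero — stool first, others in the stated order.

stool();
translate([345, 0, 0]) table();
translate([0, 0, 391]) spool();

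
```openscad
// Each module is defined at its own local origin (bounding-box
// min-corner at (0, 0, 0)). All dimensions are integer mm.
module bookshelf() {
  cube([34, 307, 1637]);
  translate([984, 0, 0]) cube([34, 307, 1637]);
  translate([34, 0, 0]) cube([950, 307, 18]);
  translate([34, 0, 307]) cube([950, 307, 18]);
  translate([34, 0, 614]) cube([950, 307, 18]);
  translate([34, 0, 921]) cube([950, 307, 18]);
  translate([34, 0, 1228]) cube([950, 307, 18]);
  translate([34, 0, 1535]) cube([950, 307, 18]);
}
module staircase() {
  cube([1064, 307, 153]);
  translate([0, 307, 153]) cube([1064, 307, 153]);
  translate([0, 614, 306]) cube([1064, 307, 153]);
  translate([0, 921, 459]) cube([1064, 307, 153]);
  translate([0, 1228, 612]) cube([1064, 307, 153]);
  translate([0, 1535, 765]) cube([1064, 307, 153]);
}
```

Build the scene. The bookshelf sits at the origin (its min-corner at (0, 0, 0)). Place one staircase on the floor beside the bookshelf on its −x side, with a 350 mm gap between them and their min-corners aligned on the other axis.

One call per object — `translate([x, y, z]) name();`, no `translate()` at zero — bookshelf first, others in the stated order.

bookshelf();
translate([-1414, 0, 0]) staircase();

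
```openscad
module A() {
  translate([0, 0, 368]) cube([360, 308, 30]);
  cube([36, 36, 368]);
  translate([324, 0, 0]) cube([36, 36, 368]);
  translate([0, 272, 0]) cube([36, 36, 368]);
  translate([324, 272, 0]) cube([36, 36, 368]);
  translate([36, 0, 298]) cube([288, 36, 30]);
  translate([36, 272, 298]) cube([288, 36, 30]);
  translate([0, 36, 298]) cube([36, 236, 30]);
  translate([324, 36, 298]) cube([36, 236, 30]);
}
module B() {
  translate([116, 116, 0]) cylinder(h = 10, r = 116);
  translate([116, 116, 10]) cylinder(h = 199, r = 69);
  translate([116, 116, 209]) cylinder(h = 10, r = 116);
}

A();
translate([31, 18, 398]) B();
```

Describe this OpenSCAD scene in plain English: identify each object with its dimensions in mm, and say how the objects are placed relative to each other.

A is a four-legged stool. The seat is 360×308 mm, 30 mm thick, top at z = 398 mm. It stands on four square legs, each 36×36 mm in cross-section, from z = 0 to the seat underside, each flush with a corner of the seat. Four stretchers, 36 mm wide and 30 mm tall, connect adjacent legs with their undersides at z = 298 mm, each running between the inner faces of the legs it joins and aligned with the legs' outer faces on the other axis.

B is a spool: two coaxial disc flanges of radius 116 mm and thickness 10 mm, joined by a core cylinder of radius 69 mm and height 199 mm. The lower flange rests on z = 0 and the three cylinders share a vertical axis.

The spool is on top of the stool.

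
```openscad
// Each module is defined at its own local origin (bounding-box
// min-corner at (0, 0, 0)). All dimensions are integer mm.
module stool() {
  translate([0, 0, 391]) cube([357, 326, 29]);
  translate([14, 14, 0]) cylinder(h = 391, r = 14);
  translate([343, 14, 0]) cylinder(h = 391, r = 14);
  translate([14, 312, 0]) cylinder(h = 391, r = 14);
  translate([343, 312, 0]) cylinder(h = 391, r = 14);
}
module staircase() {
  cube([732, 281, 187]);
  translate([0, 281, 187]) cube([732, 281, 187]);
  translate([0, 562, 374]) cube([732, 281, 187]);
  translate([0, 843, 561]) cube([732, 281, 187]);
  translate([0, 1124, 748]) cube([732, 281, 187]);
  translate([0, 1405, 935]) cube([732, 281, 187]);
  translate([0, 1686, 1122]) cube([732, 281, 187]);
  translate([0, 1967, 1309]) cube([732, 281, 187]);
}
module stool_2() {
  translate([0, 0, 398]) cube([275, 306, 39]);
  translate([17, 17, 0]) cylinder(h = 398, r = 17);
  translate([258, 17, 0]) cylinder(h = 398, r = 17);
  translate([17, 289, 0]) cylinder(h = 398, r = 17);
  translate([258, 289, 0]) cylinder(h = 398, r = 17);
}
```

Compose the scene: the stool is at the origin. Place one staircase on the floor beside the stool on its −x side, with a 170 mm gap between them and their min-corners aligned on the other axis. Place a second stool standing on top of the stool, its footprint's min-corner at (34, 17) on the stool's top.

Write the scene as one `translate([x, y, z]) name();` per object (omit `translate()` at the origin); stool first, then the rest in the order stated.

stool();
translate([-902, 0, 0]) staircase();
translate([34, 17, 420]) stool_2();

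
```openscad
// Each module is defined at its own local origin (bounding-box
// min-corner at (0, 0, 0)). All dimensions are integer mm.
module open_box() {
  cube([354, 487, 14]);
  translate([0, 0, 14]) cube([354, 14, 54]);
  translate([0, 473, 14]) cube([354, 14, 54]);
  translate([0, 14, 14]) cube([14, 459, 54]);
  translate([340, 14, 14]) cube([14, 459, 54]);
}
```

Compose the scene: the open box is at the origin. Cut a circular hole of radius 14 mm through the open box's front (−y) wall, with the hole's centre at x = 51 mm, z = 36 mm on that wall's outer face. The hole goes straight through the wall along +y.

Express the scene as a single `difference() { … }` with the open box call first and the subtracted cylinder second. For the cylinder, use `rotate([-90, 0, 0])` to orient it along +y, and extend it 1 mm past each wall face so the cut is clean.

difference() {
  open_box();
  translate([51, -1, 36]) rotate([-90, 0, 0]) cylinder(h = 16, r = 14);
}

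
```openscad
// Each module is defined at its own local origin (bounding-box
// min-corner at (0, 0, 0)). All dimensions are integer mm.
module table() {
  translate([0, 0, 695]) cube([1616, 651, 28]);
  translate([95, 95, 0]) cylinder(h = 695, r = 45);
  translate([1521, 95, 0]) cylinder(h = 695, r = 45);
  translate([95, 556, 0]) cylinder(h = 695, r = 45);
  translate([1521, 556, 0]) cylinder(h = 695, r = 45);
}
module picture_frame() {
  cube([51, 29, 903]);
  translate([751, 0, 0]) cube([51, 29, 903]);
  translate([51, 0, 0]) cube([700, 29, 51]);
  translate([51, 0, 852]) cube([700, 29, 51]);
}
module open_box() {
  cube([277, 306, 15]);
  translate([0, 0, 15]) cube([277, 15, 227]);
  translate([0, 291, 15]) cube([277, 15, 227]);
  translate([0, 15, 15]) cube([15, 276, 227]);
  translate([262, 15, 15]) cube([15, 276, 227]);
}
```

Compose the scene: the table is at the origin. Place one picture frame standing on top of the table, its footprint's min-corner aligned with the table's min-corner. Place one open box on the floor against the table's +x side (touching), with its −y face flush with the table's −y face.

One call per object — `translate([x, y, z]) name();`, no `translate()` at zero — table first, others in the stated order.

table();
translate([0, 0, 723]) picture_frame();
translate([1616, 0, 0]) open_box();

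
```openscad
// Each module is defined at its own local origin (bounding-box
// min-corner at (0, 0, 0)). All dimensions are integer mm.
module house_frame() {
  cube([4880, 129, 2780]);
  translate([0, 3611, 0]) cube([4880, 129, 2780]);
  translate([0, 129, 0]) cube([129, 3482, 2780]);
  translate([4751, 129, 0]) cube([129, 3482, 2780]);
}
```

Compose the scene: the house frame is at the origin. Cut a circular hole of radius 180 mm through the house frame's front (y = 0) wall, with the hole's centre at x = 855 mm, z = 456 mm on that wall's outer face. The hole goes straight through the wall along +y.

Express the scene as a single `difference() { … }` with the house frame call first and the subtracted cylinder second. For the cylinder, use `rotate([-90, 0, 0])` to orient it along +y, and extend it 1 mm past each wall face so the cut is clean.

difference() {
  house_frame();
  translate([855, -1, 456]) rotate([-90, 0, 0]) cylinder(h = 131, r = 180);
}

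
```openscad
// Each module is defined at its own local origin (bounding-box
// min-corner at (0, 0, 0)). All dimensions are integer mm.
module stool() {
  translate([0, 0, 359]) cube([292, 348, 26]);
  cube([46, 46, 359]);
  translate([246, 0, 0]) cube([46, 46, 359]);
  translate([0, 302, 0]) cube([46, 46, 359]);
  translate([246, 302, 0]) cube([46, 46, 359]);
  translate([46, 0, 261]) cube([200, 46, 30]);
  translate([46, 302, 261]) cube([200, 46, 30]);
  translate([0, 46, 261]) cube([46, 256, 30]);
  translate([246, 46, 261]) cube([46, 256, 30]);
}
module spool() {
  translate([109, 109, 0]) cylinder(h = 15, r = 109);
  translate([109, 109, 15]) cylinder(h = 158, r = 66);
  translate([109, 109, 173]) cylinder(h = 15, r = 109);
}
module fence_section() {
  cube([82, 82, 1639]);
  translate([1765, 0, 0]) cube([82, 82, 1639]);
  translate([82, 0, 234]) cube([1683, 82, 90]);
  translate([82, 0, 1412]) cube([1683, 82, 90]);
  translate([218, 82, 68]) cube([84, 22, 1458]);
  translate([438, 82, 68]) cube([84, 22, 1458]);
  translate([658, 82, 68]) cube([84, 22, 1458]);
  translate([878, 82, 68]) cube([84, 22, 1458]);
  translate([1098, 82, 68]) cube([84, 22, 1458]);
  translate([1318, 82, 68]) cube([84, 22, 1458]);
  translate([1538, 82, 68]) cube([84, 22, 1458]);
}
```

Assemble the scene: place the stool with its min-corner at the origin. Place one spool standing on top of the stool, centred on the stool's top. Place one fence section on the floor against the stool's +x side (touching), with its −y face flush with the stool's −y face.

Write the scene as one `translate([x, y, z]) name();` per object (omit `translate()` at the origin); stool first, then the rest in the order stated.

stool();
translate([37, 65, 385]) spool();
translate([292, 0, 0]) fence_section();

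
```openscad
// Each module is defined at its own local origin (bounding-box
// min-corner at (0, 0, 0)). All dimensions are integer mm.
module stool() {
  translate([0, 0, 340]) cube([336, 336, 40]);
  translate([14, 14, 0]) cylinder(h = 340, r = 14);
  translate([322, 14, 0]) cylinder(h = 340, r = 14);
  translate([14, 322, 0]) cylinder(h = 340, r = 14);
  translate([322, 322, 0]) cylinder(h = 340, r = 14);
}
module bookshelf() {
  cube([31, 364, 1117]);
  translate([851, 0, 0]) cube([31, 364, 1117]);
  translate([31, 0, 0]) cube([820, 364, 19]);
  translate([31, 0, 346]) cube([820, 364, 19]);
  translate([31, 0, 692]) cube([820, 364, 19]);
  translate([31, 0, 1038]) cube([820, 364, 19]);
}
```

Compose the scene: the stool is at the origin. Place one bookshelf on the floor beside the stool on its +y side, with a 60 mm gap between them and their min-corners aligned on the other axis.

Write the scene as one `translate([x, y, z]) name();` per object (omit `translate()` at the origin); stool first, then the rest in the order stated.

stool();
translate([0, 396, 0]) bookshelf();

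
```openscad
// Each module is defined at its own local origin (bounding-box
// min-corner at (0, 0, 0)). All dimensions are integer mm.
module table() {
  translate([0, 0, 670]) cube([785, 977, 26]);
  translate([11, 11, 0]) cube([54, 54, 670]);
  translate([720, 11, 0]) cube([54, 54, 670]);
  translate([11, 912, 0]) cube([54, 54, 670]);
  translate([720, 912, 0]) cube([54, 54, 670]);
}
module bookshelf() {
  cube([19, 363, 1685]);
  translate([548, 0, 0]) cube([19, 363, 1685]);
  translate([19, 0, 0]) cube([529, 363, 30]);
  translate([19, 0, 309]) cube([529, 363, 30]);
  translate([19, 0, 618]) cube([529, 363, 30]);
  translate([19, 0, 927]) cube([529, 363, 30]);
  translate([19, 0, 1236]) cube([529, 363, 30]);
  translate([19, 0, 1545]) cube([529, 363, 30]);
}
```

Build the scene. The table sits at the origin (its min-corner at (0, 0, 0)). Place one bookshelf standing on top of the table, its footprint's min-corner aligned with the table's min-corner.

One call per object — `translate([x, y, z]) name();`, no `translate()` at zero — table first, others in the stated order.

table();
translate([0, 0, 696]) bookshelf();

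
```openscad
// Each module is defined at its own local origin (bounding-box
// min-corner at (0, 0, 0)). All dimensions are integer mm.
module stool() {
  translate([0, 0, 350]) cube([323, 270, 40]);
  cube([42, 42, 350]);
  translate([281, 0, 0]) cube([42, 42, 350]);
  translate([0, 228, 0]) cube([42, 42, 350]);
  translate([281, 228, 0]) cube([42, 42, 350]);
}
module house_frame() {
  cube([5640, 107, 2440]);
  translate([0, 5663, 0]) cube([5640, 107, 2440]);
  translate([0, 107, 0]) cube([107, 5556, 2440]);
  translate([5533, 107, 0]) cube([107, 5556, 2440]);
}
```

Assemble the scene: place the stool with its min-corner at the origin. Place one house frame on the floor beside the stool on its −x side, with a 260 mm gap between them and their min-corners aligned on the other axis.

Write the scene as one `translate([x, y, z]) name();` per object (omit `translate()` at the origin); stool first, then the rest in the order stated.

stool();
translate([-5900, 0, 0]) house_frame();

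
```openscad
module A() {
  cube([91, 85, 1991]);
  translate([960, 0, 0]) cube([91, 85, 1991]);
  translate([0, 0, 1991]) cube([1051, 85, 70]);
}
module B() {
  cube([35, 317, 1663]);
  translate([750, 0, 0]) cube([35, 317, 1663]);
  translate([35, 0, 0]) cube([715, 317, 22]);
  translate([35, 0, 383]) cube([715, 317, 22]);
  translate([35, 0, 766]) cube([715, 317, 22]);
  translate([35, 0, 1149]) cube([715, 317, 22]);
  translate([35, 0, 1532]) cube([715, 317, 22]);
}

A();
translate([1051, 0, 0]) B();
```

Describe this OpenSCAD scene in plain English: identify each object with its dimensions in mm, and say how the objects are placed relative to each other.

A is a rectangular door frame: two vertical jambs of 91×85 mm section, 1991 mm tall, with a clear opening 869 mm wide between their inner faces. A header 70 mm tall and 85 mm deep lies on top of the jambs and spans the full outside width.

B is a bookshelf 785 mm wide overall, 317 mm deep and 1663 mm tall. The two sides are 35 mm thick vertical panels. 5 horizontal shelves of 22 mm thickness span between the inner faces of the sides; the lowest shelf sits on the floor and shelves are stacked with a clear vertical gap of 361 mm between each pair.

The bookshelf is against the door frame's +x side, with their −y faces flush.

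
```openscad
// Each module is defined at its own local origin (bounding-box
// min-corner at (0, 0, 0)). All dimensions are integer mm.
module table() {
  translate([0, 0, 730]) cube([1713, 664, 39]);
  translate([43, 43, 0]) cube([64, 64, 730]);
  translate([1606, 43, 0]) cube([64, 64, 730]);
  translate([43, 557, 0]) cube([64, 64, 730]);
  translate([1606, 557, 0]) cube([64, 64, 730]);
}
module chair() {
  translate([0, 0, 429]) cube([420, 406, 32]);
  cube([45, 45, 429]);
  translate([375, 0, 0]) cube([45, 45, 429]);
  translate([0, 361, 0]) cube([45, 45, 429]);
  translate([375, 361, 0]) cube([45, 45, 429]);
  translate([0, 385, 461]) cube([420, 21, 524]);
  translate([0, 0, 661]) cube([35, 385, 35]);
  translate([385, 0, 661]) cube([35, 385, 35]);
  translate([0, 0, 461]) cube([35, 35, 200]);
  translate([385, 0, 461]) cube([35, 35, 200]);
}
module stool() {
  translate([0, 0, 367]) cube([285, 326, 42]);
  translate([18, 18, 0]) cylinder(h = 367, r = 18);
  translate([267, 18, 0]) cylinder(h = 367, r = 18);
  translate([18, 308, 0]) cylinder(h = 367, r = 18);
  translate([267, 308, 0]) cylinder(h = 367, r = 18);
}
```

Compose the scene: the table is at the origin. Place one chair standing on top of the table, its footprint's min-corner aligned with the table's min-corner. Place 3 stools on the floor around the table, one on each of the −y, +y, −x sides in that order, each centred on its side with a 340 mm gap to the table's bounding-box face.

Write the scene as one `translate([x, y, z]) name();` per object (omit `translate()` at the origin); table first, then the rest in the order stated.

table();
translate([0, 0, 769]) chair();
translate([714, -666, 0]) stool();
translate([714, 1004, 0]) stool();
translate([-625, 169, 0]) stool();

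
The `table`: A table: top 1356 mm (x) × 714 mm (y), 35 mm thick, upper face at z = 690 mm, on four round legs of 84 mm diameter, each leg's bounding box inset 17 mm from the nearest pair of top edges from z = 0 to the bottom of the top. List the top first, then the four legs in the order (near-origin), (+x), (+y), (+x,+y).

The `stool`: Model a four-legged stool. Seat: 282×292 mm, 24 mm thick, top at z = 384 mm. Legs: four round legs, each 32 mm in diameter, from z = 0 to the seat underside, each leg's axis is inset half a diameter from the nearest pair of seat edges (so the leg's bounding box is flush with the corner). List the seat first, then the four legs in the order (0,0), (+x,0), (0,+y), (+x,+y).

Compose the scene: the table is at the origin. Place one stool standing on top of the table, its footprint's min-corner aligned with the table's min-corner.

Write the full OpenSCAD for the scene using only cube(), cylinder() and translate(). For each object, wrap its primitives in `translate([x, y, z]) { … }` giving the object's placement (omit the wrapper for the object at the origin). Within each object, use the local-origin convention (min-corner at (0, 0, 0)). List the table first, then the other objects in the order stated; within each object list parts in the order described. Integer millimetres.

translate([0, 0, 655]) cube([1356, 714, 35]);
translate([59, 59, 0]) cylinder(h = 655, r = 42);
translate([1297, 59, 0]) cylinder(h = 655, r = 42);
translate([59, 655, 0]) cylinder(h = 655, r = 42);
translate([1297, 655, 0]) cylinder(h = 655, r = 42);
translate([0, 0, 690]) {
  translate([0, 0, 360]) cube([282, 292, 24]);
  translate([16, 16, 0]) cylinder(h = 360, r = 16);
  translate([266, 16, 0]) cylinder(h = 360, r = 16);
  translate([16, 276, 0]) cylinder(h = 360, r = 16);
  translate([266, 276, 0]) cylinder(h = 360, r = 16);
}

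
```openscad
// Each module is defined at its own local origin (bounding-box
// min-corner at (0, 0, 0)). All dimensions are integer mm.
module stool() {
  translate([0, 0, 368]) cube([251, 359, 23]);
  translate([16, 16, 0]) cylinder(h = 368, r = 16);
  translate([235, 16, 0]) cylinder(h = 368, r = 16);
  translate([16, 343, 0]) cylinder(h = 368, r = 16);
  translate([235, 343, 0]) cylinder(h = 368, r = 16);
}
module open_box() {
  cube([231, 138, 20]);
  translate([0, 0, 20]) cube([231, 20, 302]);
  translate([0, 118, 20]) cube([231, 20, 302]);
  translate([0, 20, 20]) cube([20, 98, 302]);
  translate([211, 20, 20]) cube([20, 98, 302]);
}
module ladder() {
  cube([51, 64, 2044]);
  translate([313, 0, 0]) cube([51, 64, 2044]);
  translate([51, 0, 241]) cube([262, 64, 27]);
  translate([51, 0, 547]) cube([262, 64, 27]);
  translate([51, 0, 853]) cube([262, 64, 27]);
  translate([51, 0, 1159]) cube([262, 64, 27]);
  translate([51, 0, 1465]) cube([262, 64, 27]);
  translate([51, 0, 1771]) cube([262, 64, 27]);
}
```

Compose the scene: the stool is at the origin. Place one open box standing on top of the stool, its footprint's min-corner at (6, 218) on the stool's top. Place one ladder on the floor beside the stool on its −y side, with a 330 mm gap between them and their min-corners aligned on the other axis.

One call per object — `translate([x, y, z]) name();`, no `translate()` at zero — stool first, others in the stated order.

stool();
translate([6, 218, 391]) open_box();
translate([0, -394, 0]) ladder();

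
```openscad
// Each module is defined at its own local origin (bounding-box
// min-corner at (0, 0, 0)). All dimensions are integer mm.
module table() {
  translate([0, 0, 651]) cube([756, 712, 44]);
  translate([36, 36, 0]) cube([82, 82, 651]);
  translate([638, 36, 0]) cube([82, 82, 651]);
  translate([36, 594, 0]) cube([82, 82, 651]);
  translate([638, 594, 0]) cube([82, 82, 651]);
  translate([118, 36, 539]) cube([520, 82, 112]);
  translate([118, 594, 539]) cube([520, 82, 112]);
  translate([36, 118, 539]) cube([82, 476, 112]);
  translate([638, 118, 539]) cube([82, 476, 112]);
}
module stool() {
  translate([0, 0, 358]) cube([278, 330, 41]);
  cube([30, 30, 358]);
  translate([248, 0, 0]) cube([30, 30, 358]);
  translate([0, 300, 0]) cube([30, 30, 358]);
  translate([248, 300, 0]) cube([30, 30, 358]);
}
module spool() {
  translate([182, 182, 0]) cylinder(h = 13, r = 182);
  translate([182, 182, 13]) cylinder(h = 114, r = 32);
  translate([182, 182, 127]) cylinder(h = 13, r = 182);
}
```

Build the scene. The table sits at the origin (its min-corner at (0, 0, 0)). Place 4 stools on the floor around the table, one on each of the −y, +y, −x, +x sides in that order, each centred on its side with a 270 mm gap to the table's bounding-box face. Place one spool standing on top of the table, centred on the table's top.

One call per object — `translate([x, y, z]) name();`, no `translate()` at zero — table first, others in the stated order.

table();
translate([239, -600, 0]) stool();
translate([239, 982, 0]) stool();
translate([-548, 191, 0]) stool();
translate([1026, 191, 0]) stool();
translate([196, 174, 695]) spool();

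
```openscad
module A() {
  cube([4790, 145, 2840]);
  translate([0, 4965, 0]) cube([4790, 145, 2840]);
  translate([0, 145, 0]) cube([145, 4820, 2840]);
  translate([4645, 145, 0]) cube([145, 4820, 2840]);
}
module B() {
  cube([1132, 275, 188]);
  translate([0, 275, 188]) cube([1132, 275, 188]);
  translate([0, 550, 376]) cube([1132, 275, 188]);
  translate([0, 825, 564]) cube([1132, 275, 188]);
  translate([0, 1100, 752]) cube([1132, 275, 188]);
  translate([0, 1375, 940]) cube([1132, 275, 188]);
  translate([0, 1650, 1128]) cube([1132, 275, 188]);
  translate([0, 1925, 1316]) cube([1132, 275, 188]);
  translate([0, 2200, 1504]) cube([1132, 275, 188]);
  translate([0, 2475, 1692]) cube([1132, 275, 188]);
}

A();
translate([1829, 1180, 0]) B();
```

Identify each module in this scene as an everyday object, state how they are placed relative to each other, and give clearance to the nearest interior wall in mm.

Clearances: x = 1684, y = 1035; minimum 1035 mm.

A is a house frame. B is a staircase. The staircase sits inside the house frame, centred. The clearance to the nearest interior wall is 1035 mm.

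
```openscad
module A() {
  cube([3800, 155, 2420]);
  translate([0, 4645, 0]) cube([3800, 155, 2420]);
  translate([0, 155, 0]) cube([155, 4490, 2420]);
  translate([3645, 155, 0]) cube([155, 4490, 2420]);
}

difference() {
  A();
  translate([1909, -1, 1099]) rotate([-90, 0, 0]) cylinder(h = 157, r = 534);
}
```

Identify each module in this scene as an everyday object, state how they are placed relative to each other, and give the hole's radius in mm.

A is a house frame. The house frame has a circular hole through its front wall. The hole's radius is 534 mm.

The subtracted cylinder has r = 534 mm.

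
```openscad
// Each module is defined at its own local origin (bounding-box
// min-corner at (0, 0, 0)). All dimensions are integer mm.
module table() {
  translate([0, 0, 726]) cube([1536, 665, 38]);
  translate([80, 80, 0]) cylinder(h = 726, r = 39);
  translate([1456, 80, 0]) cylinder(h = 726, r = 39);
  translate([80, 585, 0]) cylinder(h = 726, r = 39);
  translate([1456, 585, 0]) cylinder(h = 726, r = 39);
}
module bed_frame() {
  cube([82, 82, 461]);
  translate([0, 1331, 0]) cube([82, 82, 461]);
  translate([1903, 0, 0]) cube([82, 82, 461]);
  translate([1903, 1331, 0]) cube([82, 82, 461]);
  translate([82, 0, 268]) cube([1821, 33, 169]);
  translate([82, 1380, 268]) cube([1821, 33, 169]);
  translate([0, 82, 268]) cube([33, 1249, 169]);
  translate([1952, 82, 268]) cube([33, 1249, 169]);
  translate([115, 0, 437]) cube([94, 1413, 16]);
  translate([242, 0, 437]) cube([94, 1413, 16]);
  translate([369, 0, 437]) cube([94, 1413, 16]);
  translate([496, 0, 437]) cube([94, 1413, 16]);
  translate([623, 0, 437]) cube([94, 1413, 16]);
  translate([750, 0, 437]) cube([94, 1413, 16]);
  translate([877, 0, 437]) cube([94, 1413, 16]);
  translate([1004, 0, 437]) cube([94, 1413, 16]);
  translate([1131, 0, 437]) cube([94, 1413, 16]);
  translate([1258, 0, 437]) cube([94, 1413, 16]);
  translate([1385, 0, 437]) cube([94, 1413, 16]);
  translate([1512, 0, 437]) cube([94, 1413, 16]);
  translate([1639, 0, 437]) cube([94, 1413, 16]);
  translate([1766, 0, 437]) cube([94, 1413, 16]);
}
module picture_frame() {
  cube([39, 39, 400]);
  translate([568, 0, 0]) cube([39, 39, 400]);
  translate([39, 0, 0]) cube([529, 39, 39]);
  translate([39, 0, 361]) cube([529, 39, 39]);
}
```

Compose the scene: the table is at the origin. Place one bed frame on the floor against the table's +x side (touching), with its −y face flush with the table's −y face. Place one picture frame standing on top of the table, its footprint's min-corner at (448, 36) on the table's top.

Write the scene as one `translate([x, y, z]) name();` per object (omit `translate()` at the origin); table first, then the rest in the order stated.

table();
translate([1536, 0, 0]) bed_frame();
translate([448, 36, 764]) picture_frame();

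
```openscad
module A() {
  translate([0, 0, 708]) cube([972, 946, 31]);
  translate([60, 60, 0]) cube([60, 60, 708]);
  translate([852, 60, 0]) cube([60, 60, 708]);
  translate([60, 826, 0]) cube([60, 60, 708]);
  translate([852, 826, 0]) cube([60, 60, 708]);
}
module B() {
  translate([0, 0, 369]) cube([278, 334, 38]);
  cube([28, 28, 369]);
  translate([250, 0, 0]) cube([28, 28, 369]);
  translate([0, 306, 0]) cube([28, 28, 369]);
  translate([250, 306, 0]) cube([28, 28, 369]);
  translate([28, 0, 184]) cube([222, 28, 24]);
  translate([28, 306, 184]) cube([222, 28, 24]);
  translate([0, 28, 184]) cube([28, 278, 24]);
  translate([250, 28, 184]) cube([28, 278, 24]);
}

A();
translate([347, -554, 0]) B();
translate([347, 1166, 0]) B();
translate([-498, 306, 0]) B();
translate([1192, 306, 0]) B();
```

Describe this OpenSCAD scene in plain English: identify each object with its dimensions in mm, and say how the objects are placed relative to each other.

A is a table: top 972 mm (x) × 946 mm (y), 31 mm thick, upper face at z = 739 mm, on four 60×60 mm square legs, each inset 60 mm from the nearest pair of top edges, running from z = 0 to the bottom of the top.

B is a simple wooden stool: a rectangular seat 278 mm (x) by 334 mm (y), 38 mm thick, top face at z = 407 mm, on four square legs, each 28×28 mm in cross-section. The legs rest on z = 0, each flush with a corner of the seat. Four stretchers, 28 mm wide and 24 mm tall, connect adjacent legs with their undersides at z = 184 mm, each running between the inner faces of the legs it joins and aligned with the legs' outer faces on the other axis.

Four stools sit around the table at the −y, +y, −x, +x sides.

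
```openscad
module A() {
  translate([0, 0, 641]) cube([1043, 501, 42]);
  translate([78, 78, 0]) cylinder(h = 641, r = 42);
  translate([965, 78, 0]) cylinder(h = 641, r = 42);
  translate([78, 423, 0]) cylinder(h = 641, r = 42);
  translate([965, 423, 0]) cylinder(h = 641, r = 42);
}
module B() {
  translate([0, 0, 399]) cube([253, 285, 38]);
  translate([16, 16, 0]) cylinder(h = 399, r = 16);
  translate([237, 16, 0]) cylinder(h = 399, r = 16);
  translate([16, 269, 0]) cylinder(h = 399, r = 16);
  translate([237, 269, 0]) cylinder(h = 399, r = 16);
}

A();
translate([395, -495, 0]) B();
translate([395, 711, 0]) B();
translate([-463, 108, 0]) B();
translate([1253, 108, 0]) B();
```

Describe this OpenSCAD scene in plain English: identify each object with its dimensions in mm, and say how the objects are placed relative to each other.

A is a rectangular dining table. The top is 1043×501×42 mm with its upper surface at z = 683 mm. It stands on four round legs of 84 mm diameter, each leg's bounding box inset 36 mm from the nearest pair of top edges, running from the floor to the underside of the top.

B is a simple wooden stool: a rectangular seat 253 mm (x) by 285 mm (y), 38 mm thick, top face at z = 437 mm, on four round legs, each 32 mm in diameter. The legs rest on z = 0, each leg's axis is inset half a diameter from the nearest pair of seat edges (so the leg's bounding box is flush with the corner).

Four stools sit around the table at the −y, +y, −x, +x sides.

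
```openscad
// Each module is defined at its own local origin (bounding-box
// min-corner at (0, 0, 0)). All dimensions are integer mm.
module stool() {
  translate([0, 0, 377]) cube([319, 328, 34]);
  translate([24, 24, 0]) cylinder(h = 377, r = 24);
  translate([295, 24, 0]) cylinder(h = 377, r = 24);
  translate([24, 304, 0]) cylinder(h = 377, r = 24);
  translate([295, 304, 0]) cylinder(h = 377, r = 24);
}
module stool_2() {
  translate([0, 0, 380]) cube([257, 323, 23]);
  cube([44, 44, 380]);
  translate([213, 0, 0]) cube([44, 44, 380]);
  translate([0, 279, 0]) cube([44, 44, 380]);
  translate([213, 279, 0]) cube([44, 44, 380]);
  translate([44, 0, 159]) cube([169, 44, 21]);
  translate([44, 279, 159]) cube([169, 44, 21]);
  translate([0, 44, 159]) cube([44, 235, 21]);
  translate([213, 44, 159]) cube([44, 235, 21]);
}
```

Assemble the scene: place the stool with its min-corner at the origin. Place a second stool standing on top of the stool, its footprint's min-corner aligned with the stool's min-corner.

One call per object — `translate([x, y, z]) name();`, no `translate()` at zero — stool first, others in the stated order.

stool();
translate([0, 0, 411]) stool_2();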